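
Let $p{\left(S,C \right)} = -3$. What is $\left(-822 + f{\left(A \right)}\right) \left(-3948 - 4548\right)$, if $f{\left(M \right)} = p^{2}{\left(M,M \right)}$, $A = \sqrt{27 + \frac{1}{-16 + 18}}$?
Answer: $6907248$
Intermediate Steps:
$A = \frac{\sqrt{110}}{2}$ ($A = \sqrt{27 + \frac{1}{2}} = \sqrt{\frac{55}{2}} = \frac{\sqrt{110}}{2} \approx 5.244$)
$f{\left(M \right)} = 9$ ($f{\left(M \right)} = \left(-3\right)^{2} = 9$)
$\left(-822 + f{\left(A \right)}\right) \left(-3948 - 4548\right) = \left(-822 + 9\right) \left(-3948 - 4548\right) = \left(-813\right) \left(-8496\right) = 6907248$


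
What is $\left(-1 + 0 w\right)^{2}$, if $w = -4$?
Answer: $1$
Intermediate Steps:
$\left(-1 + 0 w\right)^{2} = \left(-1 + 0 \left(-4\right)\right)^{2} = \left(-1 + 0\right)^{2} = \left(-1\right)^{2} = 1$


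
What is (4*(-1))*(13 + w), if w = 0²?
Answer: -52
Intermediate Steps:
w = 0
(4*(-1))*(13 + w) = (4*(-1))*(13 + 0) = -4*13 = -52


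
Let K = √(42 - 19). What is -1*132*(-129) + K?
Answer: 17028 + √23 ≈ 17033.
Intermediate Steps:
K = √23 ≈ 4.7958
-1*132*(-129) + K = -1*132*(-129) + √23 = -132*(-129) + √23 = 17028 + √23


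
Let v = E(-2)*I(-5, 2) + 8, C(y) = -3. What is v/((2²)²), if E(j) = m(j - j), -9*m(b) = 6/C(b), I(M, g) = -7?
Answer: 29/72 ≈ 0.40278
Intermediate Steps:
m(b) = 2/9 (m(b) = -2/(3*(-3)) = -2*(-1)/(3*3) = -⅑*(-2) = 2/9)
E(j) = 2/9
v = 58/9 (v = (2/9)*(-7) + 8 = -14/9 + 8 = 58/9 ≈ 6.4444)
v/((2²)²) = 58/(9*((2²)²)) = 58/(9*(4²)) = (58/9)/16 = (58/9)*(1/16) = 29/72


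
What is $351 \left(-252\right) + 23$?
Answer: $-88429$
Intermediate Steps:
$351 \left(-252\right) + 23 = -88452 + 23 = -88429$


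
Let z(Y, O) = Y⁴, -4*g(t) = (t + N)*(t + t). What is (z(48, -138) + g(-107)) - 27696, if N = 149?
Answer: 5282967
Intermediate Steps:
g(t) = -t*(149 + t)/2 (g(t) = -(t + 149)*(t + t)/4 = -(149 + t)*2*t/4 = -t*(149 + t)/2)
(z(48, -138) + g(-107)) - 27696 = (48⁴ - ½*(-107)*(149 - 107)) - 27696 = (5308416 - ½*(-107)*42) - 27696 = (5308416 + 2247) - 27696 = 5310663 - 27696 = 5282967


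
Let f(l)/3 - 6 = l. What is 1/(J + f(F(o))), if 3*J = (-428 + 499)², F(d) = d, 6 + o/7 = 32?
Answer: 3/6733 ≈ 0.00044557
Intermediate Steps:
o = 182 (o = -42 + 7*32 = -42 + 224 = 182)
J = 5041/3 (J = (-428 + 499)²/3 = (⅓)*71² = (⅓)*5041 = 5041/3 ≈ 1680.3)
f(l) = 18 + 3*l
1/(J + f(F(o))) = 1/(5041/3 + (18 + 3*182)) = 1/(5041/3 + (18 + 546)) = 1/(5041/3 + 564) = 1/(6733/3) = 3/6733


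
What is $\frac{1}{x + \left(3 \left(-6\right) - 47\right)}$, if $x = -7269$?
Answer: $- \frac{1}{7334} \approx -0.00013635$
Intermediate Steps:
$\frac{1}{x + \left(3 \left(-6\right) - 47\right)} = \frac{1}{-7269 + \left(3 \left(-6\right) - 47\right)} = \frac{1}{-7269 - 65} = \frac{1}{-7334} = - \frac{1}{7334}$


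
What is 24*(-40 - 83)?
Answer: -2952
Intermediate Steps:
24*(-40 - 83) = 24*(-123) = -2952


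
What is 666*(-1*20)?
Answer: -13320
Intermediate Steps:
666*(-1*20) = 666*(-20) = -13320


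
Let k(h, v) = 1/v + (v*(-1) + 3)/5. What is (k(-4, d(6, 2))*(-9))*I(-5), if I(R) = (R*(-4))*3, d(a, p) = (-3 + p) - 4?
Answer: -756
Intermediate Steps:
d(a, p) = -7 + p
I(R) = -12*R (I(R) = -4*R*3 = -12*R)
k(h, v) = ⅗ + 1/v - v/5 (k(h, v) = 1/v + (-v + 3)*(⅕) = 1/v + (3 - v)*(⅕) = 1/v + (⅗ - v/5) = ⅗ + 1/v - v/5)
(k(-4, d(6, 2))*(-9))*I(-5) = (((5 - (-7 + 2)*(-3 + (-7 + 2)))/(5*(-7 + 2)))*(-9))*(-12*(-5)) = (((⅕)*(5 - 1*(-5)*(-3 - 5))/(-5))*(-9))*60 = (((⅕)*(-⅕)*(5 - 1*(-5)*(-8)))*(-9))*60 = (((⅕)*(-⅕)*(5 - 40))*(-9))*60 = (((⅕)*(-⅕)*(-35))*(-9))*60 = ((7/5)*(-9))*60 = -63/5*60 = -756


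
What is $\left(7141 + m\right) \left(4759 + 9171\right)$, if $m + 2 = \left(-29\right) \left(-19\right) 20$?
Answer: $252954870$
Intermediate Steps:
$m = 11018$ ($m = -2 + \left(-29\right) \left(-19\right) 20 = -2 + 551 \cdot 20 = -2 + 11020 = 11018$)
$\left(7141 + m\right) \left(4759 + 9171\right) = \left(7141 + 11018\right) \left(4759 + 9171\right) = 18159 \cdot 13930 = 252954870$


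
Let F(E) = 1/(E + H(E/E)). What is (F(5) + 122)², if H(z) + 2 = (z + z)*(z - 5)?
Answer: 370881/25 ≈ 14835.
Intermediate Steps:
H(z) = -2 + 2*z*(-5 + z) (H(z) = -2 + (z + z)*(z - 5) = -2 + (2*z)*(-5 + z) = -2 + 2*z*(-5 + z))
F(E) = 1/(-10 + E) (F(E) = 1/(E + (-2 - 10*E/E + 2*(E/E)²)) = 1/(E + (-2 - 10*1 + 2*1²)) = 1/(E + (-2 - 10 + 2*1)) = 1/(E + (-2 - 10 + 2)) = 1/(E - 10) = 1/(-10 + E))
(F(5) + 122)² = (1/(-10 + 5) + 122)² = (1/(-5) + 122)² = (-⅕ + 122)² = (609/5)² = 370881/25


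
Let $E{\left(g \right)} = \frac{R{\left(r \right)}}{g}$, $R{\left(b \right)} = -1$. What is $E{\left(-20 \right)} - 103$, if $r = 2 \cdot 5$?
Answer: $- \frac{2059}{20} \approx -102.95$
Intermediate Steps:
$r = 10$
$E{\left(g \right)} = - \frac{1}{g}$
$E{\left(-20 \right)} - 103 = - \frac{1}{-20} - 103 = \left(-1\right) \left(- \frac{1}{20}\right) - 103 = \frac{1}{20} - 103 = - \frac{2059}{20}$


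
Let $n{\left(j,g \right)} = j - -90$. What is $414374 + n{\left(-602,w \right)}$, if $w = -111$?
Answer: $413862$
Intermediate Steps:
$n{\left(j,g \right)} = 90 + j$ ($n{\left(j,g \right)} = j + 90 = 90 + j$)
$414374 + n{\left(-602,w \right)} = 414374 + \left(90 - 602\right) = 414374 - 512 = 413862$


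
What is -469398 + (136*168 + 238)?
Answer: -446312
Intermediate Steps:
-469398 + (136*168 + 238) = -469398 + (22848 + 238) = -469398 + 23086 = -446312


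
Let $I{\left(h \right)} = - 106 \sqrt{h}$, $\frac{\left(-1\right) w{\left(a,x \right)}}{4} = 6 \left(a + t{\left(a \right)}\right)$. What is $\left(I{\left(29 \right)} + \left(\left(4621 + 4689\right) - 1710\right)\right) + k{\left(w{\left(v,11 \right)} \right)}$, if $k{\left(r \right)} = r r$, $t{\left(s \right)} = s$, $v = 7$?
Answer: $120496 - 106 \sqrt{29} \approx 1.1993 \cdot 10^{5}$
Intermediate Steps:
$w{\left(a,x \right)} = - 48 a$ ($w{\left(a,x \right)} = - 4 \cdot 6 \left(a + a\right) = - 4 \cdot 6 \cdot 2 a = - 4 \cdot 12 a = - 48 a$)
$k{\left(r \right)} = r^{2}$
$\left(I{\left(29 \right)} + \left(\left(4621 + 4689\right) - 1710\right)\right) + k{\left(w{\left(v,11 \right)} \right)} = \left(- 106 \sqrt{29} + \left(\left(4621 + 4689\right) - 1710\right)\right) + \left(\left(-48\right) 7\right)^{2} = \left(- 106 \sqrt{29} + \left(9310 - 1710\right)\right) + \left(-336\right)^{2} = \left(- 106 \sqrt{29} + 7600\right) + 112896 = \left(7600 - 106 \sqrt{29}\right) + 112896 = 120496 - 106 \sqrt{29}$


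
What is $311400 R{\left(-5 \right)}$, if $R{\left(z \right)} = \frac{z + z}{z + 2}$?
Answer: $1038000$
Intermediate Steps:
$R{\left(z \right)} = \frac{2 z}{2 + z}$
$311400 R{\left(-5 \right)} = 311400 \cdot 2 \left(-5\right) \frac{1}{2 - 5} = 311400 \cdot 2 \left(-5\right) \frac{1}{-3} = 311400 \cdot 2 \left(-5\right) \left(- \frac{1}{3}\right) = 311400 \cdot \frac{10}{3} = 1038000$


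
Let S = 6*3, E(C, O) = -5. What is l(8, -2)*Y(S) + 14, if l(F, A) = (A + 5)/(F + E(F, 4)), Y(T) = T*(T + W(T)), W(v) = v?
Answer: 662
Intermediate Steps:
S = 18
Y(T) = 2*T² (Y(T) = T*(T + T) = T*(2*T) = 2*T²)
l(F, A) = (5 + A)/(-5 + F) (l(F, A) = (A + 5)/(F - 5) = (5 + A)/(-5 + F))
l(8, -2)*Y(S) + 14 = ((5 - 2)/(-5 + 8))*(2*18²) + 14 = (3/3)*(2*324) + 14 = ((⅓)*3)*648 + 14 = 1*648 + 14 = 648 + 14 = 662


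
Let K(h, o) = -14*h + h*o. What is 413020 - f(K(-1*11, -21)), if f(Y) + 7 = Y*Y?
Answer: 264802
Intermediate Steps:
f(Y) = -7 + Y² (f(Y) = -7 + Y*Y = -7 + Y²)
413020 - f(K(-1*11, -21)) = 413020 - (-7 + ((-1*11)*(-14 - 21))²) = 413020 - (-7 + (-11*(-35))²) = 413020 - (-7 + 385²) = 413020 - (-7 + 148225) = 413020 - 1*148218 = 413020 - 148218 = 264802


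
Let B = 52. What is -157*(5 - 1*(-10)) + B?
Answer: -2303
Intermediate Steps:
-157*(5 - 1*(-10)) + B = -157*(5 - 1*(-10)) + 52 = -157*(5 + 10) + 52 = -157*15 + 52 = -2355 + 52 = -2303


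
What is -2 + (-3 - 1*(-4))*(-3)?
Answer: -5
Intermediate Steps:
-2 + (-3 - 1*(-4))*(-3) = -2 + (-3 + 4)*(-3) = -2 + 1*(-3) = -2 - 3 = -5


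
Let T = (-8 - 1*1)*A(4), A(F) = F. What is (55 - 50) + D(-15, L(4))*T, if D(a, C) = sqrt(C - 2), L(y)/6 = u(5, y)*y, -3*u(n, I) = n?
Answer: 5 - 36*I*sqrt(42) ≈ 5.0 - 233.31*I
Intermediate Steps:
u(n, I) = -n/3
L(y) = -10*y (L(y) = 6*((-1/3*5)*y) = 6*(-5*y/3) = -10*y)
D(a, C) = sqrt(-2 + C)
T = -36 (T = (-8 - 1*1)*4 = (-8 - 1)*4 = -9*4 = -36)
(55 - 50) + D(-15, L(4))*T = (55 - 50) + sqrt(-2 - 10*4)*(-36) = 5 + sqrt(-2 - 40)*(-36) = 5 + sqrt(-42)*(-36) = 5 + (I*sqrt(42))*(-36) = 5 - 36*I*sqrt(42)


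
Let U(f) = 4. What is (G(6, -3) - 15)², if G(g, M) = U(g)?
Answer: 121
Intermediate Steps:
G(g, M) = 4
(G(6, -3) - 15)² = (4 - 15)² = (-11)² = 121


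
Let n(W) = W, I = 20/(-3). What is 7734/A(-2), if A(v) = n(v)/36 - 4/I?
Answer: 696060/49 ≈ 14205.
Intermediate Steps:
I = -20/3 (I = 20*(-⅓) = -20/3 ≈ -6.6667)
A(v) = ⅗ + v/36 (A(v) = v/36 - 4/(-20/3) = v*(1/36) - 4*(-3/20) = v/36 + ⅗ = ⅗ + v/36)
7734/A(-2) = 7734/(⅗ + (1/36)*(-2)) = 7734/(⅗ - 1/18) = 7734/(49/90) = 7734*(90/49) = 696060/49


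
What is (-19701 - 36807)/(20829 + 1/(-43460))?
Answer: -2455837680/905228339 ≈ -2.7129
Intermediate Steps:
(-19701 - 36807)/(20829 + 1/(-43460)) = -56508/(20829 - 1/43460) = -56508/905228339/43460 = -56508*43460/905228339 = -2455837680/905228339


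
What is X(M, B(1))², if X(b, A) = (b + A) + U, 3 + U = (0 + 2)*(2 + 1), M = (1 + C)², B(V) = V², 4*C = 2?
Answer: 625/16 ≈ 39.063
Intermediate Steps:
C = ½ (C = (¼)*2 = ½ ≈ 0.50000)
M = 9/4 (M = (1 + ½)² = (3/2)² = 9/4 ≈ 2.2500)
U = 3 (U = -3 + (0 + 2)*(2 + 1) = -3 + 2*3 = -3 + 6 = 3)
X(b, A) = 3 + A + b (X(b, A) = (b + A) + 3 = (A + b) + 3 = 3 + A + b)
X(M, B(1))² = (3 + 1² + 9/4)² = (3 + 1 + 9/4)² = (25/4)² = 625/16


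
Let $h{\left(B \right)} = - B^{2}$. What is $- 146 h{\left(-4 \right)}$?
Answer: $2336$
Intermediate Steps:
$- 146 h{\left(-4 \right)} = - 146 \left(- \left(-4\right)^{2}\right) = - 146 \left(\left(-1\right) 16\right) = \left(-146\right) \left(-16\right) = 2336$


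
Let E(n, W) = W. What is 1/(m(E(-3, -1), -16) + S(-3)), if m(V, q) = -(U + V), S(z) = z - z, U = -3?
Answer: ¼ ≈ 0.25000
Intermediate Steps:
S(z) = 0
m(V, q) = 3 - V (m(V, q) = -(-3 + V) = 3 - V)
1/(m(E(-3, -1), -16) + S(-3)) = 1/((3 - 1*(-1)) + 0) = 1/((3 + 1) + 0) = 1/(4 + 0) = 1/4 = ¼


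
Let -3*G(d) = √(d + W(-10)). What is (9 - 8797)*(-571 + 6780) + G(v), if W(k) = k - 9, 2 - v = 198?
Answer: -54564692 - I*√215/3 ≈ -5.4565e+7 - 4.8876*I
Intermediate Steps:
v = -196 (v = 2 - 1*198 = 2 - 198 = -196)
W(k) = -9 + k
G(d) = -√(-19 + d)/3 (G(d) = -√(d + (-9 - 10))/3 = -√(d - 19)/3 = -√(-19 + d)/3)
(9 - 8797)*(-571 + 6780) + G(v) = (9 - 8797)*(-571 + 6780) - √(-19 - 196)/3 = -8788*6209 - I*√215/3 = -54564692 - I*√215/3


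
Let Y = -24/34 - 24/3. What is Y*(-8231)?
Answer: 1218188/17 ≈ 71658.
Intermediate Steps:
Y = -148/17 (Y = -24*1/34 - 24*⅓ = -12/17 - 8 = -148/17 ≈ -8.7059)
Y*(-8231) = -148/17*(-8231) = 1218188/17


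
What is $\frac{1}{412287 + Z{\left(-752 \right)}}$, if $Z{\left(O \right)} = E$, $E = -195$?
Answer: $\frac{1}{412092} \approx 2.4266 \cdot 10^{-6}$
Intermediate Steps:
$Z{\left(O \right)} = -195$
$\frac{1}{412287 + Z{\left(-752 \right)}} = \frac{1}{412287 - 195} = \frac{1}{412092}$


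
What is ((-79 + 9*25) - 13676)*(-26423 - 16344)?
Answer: 578637510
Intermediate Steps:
((-79 + 9*25) - 13676)*(-26423 - 16344) = ((-79 + 225) - 13676)*(-42767) = (146 - 13676)*(-42767) = -13530*(-42767) = 578637510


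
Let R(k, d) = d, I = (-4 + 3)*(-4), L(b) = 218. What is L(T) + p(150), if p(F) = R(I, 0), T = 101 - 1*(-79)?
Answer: 218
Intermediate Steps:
T = 180 (T = 101 + 79 = 180)
I = 4 (I = -1*(-4) = 4)
p(F) = 0
L(T) + p(150) = 218 + 0 = 218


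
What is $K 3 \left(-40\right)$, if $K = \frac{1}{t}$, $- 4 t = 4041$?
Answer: $\frac{160}{1347} \approx 0.11878$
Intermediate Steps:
$t = - \frac{4041}{4}$ ($t = \left(- \frac{1}{4}\right) 4041 = - \frac{4041}{4} \approx -1010.3$)
$K = - \frac{4}{4041}$ ($K = \frac{1}{- \frac{4041}{4}} = - \frac{4}{4041} \approx -0.00098985$)
$K 3 \left(-40\right) = - \frac{4 \cdot 3 \left(-40\right)}{4041} = \left(- \frac{4}{4041}\right) \left(-120\right) = \frac{160}{1347}$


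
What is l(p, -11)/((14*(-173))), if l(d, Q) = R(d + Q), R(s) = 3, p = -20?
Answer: -3/2422 ≈ -0.0012386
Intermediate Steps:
l(d, Q) = 3
l(p, -11)/((14*(-173))) = 3/((14*(-173))) = 3/(-2422) = 3*(-1/2422) = -3/2422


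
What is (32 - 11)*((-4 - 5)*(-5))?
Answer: 945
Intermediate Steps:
(32 - 11)*((-4 - 5)*(-5)) = 21*(-9*(-5)) = 21*45 = 945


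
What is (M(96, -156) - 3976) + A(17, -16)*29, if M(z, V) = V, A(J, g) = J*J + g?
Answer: 3785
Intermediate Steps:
A(J, g) = g + J² (A(J, g) = J² + g = g + J²)
(M(96, -156) - 3976) + A(17, -16)*29 = (-156 - 3976) + (-16 + 17²)*29 = -4132 + (-16 + 289)*29 = -4132 + 273*29 = -4132 + 7917 = 3785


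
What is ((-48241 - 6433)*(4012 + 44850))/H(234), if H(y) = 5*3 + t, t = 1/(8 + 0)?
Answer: -1942895264/11 ≈ -1.7663e+8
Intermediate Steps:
t = ⅛ (t = 1/8 = ⅛ ≈ 0.12500)
H(y) = 121/8 (H(y) = 5*3 + ⅛ = 15 + ⅛ = 121/8)
((-48241 - 6433)*(4012 + 44850))/H(234) = ((-48241 - 6433)*(4012 + 44850))/(121/8) = -54674*48862*(8/121) = -2671480988*8/121 = -1942895264/11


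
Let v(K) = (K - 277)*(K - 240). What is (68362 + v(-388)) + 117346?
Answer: 603328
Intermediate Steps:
v(K) = (-277 + K)*(-240 + K)
(68362 + v(-388)) + 117346 = (68362 + (66480 + (-388)² - 517*(-388))) + 117346 = (68362 + (66480 + 150544 + 200596)) + 117346 = (68362 + 417620) + 117346 = 485982 + 117346 = 603328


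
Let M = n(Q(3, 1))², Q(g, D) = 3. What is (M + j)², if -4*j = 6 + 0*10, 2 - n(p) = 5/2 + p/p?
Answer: 9/16 ≈ 0.56250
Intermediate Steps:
n(p) = -3/2 (n(p) = 2 - (5/2 + p/p) = 2 - (5*(½) + 1) = 2 - (5/2 + 1) = 2 - 1*7/2 = 2 - 7/2 = -3/2)
j = -3/2 (j = -(6 + 0*10)/4 = -(6 + 0)/4 = -¼*6 = -3/2 ≈ -1.5000)
M = 9/4 (M = (-3/2)² = 9/4 ≈ 2.2500)
(M + j)² = (9/4 - 3/2)² = (¾)² = 9/16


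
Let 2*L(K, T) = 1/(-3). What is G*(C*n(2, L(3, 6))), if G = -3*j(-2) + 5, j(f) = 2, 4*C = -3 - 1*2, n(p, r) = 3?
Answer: 15/4 ≈ 3.7500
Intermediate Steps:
L(K, T) = -⅙ (L(K, T) = (1/(-3))/2 = (1*(-⅓))/2 = (½)*(-⅓) = -⅙)
C = -5/4 (C = (-3 - 1*2)/4 = (-3 - 2)/4 = (¼)*(-5) = -5/4 ≈ -1.2500)
G = -1 (G = -3*2 + 5 = -6 + 5 = -1)
G*(C*n(2, L(3, 6))) = -(-5)*3/4 = -1*(-15/4) = 15/4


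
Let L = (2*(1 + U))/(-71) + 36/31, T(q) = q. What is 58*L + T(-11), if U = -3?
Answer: 131229/2201 ≈ 59.622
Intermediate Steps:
L = 2680/2201 (L = (2*(1 - 3))/(-71) + 36/31 = (2*(-2))*(-1/71) + 36*(1/31) = -4*(-1/71) + 36/31 = 4/71 + 36/31 = 2680/2201 ≈ 1.2176)
58*L + T(-11) = 58*(2680/2201) - 11 = 155440/2201 - 11 = 131229/2201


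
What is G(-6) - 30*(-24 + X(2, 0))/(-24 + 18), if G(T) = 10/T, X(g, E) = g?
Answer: -335/3 ≈ -111.67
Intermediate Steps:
G(-6) - 30*(-24 + X(2, 0))/(-24 + 18) = 10/(-6) - 30*(-24 + 2)/(-24 + 18) = 10*(-⅙) - (-660)/(-6) = -5/3 - (-660)*(-1)/6 = -5/3 - 30*11/3 = -5/3 - 110 = -335/3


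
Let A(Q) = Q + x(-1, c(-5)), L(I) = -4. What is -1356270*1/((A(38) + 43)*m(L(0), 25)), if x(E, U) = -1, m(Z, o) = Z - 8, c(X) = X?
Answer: 45209/32 ≈ 1412.8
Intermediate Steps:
m(Z, o) = -8 + Z
A(Q) = -1 + Q (A(Q) = Q - 1 = -1 + Q)
-1356270*1/((A(38) + 43)*m(L(0), 25)) = -1356270*1/((-8 - 4)*((-1 + 38) + 43)) = -1356270*(-1/(12*(37 + 43))) = -1356270/((-12*80)) = -1356270/(-960) = -1356270*(-1/960) = 45209/32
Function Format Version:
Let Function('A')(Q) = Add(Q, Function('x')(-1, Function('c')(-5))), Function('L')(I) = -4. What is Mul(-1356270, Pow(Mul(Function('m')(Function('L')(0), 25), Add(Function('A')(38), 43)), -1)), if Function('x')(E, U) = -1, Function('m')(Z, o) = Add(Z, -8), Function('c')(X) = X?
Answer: Rational(45209, 32) ≈ 1412.8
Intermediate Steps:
Function('m')(Z, o) = Add(-8, Z)
Function('A')(Q) = Add(-1, Q) (Function('A')(Q) = Add(Q, -1) = Add(-1, Q))
Mul(-1356270, Pow(Mul(Function('m')(Function('L')(0), 25), Add(Function('A')(38), 43)), -1)) = Mul(-1356270, Pow(Mul(Add(-8, -4), Add(Add(-1, 38), 43)), -1)) = Mul(-1356270, Pow(Mul(-12, Add(37, 43)), -1)) = Mul(-1356270, Pow(Mul(-12, 80), -1)) = Mul(-1356270, Pow(-960, -1)) = Mul(-1356270, Rational(-1, 960)) = Rational(45209, 32)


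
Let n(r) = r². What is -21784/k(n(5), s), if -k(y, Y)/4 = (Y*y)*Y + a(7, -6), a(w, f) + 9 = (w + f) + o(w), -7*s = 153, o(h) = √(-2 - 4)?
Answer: 156065025382/342029652295 - 13075846*I*√6/342029652295 ≈ 0.45629 - 9.3644e-5*I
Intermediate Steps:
o(h) = I*√6 (o(h) = √(-6) = I*√6)
s = -153/7 (s = -⅐*153 = -153/7 ≈ -21.857)
a(w, f) = -9 + f + w + I*√6 (a(w, f) = -9 + ((w + f) + I*√6) = -9 + ((f + w) + I*√6) = -9 + (f + w + I*√6) = -9 + f + w + I*√6)
k(y, Y) = 32 - 4*I*√6 - 4*y*Y² (k(y, Y) = -4*((Y*y)*Y + (-9 - 6 + 7 + I*√6)) = -4*(y*Y² + (-8 + I*√6)) = -4*(-8 + I*√6 + y*Y²) = 32 - 4*I*√6 - 4*y*Y²)
-21784/k(n(5), s) = -21784/(32 - 4*I*√6 - 4*5²*(-153/7)²) = -21784/(32 - 4*I*√6 - 4*25*23409/49) = -21784/(32 - 4*I*√6 - 2340900/49) = -21784/(-2339332/49 - 4*I*√6)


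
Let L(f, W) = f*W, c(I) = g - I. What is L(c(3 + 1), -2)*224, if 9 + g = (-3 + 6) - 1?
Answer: 4928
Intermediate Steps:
g = -7 (g = -9 + ((-3 + 6) - 1) = -9 + (3 - 1) = -9 + 2 = -7)
c(I) = -7 - I
L(f, W) = W*f
L(c(3 + 1), -2)*224 = -2*(-7 - (3 + 1))*224 = -2*(-7 - 1*4)*224 = -2*(-7 - 4)*224 = -2*(-11)*224 = 22*224 = 4928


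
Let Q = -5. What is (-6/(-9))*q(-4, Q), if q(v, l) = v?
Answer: -8/3 ≈ -2.6667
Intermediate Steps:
(-6/(-9))*q(-4, Q) = (-6/(-9))*(-4) = -1/9*(-6)*(-4) = (2/3)*(-4) = -8/3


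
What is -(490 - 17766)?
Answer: 17276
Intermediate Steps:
-(490 - 17766) = -1*(-17276) = 17276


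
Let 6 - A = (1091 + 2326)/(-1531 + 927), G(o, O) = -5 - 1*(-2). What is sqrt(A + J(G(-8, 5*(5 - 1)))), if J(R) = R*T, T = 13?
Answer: 3*I*sqrt(277085)/302 ≈ 5.229*I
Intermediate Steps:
G(o, O) = -3 (G(o, O) = -5 + 2 = -3)
J(R) = 13*R (J(R) = R*13 = 13*R)
A = 7041/604 (A = 6 - (1091 + 2326)/(-1531 + 927) = 6 - 3417/(-604) = 6 - 3417*(-1)/604 = 6 - 1*(-3417/604) = 6 + 3417/604 = 7041/604 ≈ 11.657)
sqrt(A + J(G(-8, 5*(5 - 1)))) = sqrt(7041/604 + 13*(-3)) = sqrt(7041/604 - 39) = sqrt(-16515/604) = 3*I*sqrt(277085)/302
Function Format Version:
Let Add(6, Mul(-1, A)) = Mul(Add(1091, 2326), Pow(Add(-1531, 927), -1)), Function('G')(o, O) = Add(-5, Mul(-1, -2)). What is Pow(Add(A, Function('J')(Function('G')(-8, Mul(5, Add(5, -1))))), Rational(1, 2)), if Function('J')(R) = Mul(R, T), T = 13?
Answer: Mul(Rational(3, 302), I, Pow(277085, Rational(1, 2))) ≈ Mul(5.2290, I)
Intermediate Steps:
Function('G')(o, O) = -3 (Function('G')(o, O) = Add(-5, 2) = -3)
Function('J')(R) = Mul(13, R) (Function('J')(R) = Mul(R, 13) = Mul(13, R))
A = Rational(7041, 604) (A = Add(6, Mul(-1, Mul(Add(1091, 2326), Pow(Add(-1531, 927), -1)))) = Add(6, Mul(-1, Mul(3417, Pow(-604, -1)))) = Add(6, Mul(-1, Mul(3417, Rational(-1, 604)))) = Add(6, Mul(-1, Rational(-3417, 604))) = Add(6, Rational(3417, 604)) = Rational(7041, 604) ≈ 11.657)
Pow(Add(A, Function('J')(Function('G')(-8, Mul(5, Add(5, -1))))), Rational(1, 2)) = Pow(Add(Rational(7041, 604), Mul(13, -3)), Rational(1, 2)) = Pow(Add(Rational(7041, 604), -39), Rational(1, 2)) = Pow(Rational(-16515, 604), Rational(1, 2)) = Mul(Rational(3, 302), I, Pow(277085, Rational(1, 2)))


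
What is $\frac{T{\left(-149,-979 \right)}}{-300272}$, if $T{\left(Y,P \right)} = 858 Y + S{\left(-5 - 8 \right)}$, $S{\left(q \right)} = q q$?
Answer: $\frac{18239}{42896} \approx 0.42519$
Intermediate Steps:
$S{\left(q \right)} = q^{2}$
$T{\left(Y,P \right)} = 169 + 858 Y$ ($T{\left(Y,P \right)} = 858 Y + \left(-5 - 8\right)^{2} = 858 Y + \left(-13\right)^{2} = 858 Y + 169 = 169 + 858 Y$)
$\frac{T{\left(-149,-979 \right)}}{-300272} = \frac{169 + 858 \left(-149\right)}{-300272} = \left(169 - 127842\right) \left(- \frac{1}{300272}\right) = \left(-127673\right) \left(- \frac{1}{300272}\right) = \frac{18239}{42896}$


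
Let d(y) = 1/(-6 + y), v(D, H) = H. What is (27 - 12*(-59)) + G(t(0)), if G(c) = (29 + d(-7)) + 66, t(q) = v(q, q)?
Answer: 10789/13 ≈ 829.92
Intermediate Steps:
t(q) = q
G(c) = 1234/13 (G(c) = (29 + 1/(-6 - 7)) + 66 = (29 + 1/(-13)) + 66 = (29 - 1/13) + 66 = 376/13 + 66 = 1234/13)
(27 - 12*(-59)) + G(t(0)) = (27 - 12*(-59)) + 1234/13 = (27 + 708) + 1234/13 = 735 + 1234/13 = 10789/13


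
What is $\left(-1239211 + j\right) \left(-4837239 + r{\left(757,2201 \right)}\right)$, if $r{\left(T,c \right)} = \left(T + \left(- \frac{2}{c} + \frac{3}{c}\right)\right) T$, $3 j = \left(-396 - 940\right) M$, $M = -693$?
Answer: $\frac{8734082094142635}{2201} \approx 3.9682 \cdot 10^{12}$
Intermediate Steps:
$j = 308616$ ($j = \frac{\left(-396 - 940\right) \left(-693\right)}{3} = \frac{\left(-1336\right) \left(-693\right)}{3} = \frac{1}{3} \cdot 925848 = 308616$)
$r{\left(T,c \right)} = T \left(T + \frac{1}{c}\right)$ ($r{\left(T,c \right)} = \left(T + \frac{1}{c}\right) T = T \left(T + \frac{1}{c}\right)$)
$\left(-1239211 + j\right) \left(-4837239 + r{\left(757,2201 \right)}\right) = \left(-1239211 + 308616\right) \left(-4837239 + \left(757^{2} + \frac{757}{2201}\right)\right) = - 930595 \left(-4837239 + \left(573049 + 757 \cdot \frac{1}{2201}\right)\right) = - 930595 \left(-4837239 + \left(573049 + \frac{757}{2201}\right)\right) = - 930595 \left(-4837239 + \frac{1261281606}{2201}\right) = \left(-930595\right) \left(- \frac{9385481433}{2201}\right) = \frac{8734082094142635}{2201}$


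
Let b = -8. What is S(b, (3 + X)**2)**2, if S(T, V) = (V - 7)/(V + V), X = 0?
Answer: 1/81 ≈ 0.012346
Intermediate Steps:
S(T, V) = (-7 + V)/(2*V) (S(T, V) = (-7 + V)/((2*V)) = (-7 + V)*(1/(2*V)) = (-7 + V)/(2*V))
S(b, (3 + X)**2)**2 = ((-7 + (3 + 0)**2)/(2*((3 + 0)**2)))**2 = ((-7 + 3**2)/(2*(3**2)))**2 = ((1/2)*(-7 + 9)/9)**2 = ((1/2)*(1/9)*2)**2 = (1/9)**2 = 1/81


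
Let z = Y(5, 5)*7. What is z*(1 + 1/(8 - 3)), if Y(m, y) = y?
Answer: 42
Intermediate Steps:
z = 35 (z = 5*7 = 35)
z*(1 + 1/(8 - 3)) = 35*(1 + 1/(8 - 3)) = 35*(1 + 1/5) = 35*(6/5) = 42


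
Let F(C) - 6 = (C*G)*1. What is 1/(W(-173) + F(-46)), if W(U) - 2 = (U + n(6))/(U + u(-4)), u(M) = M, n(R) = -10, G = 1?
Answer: -59/2181 ≈ -0.027052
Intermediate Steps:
F(C) = 6 + C (F(C) = 6 + (C*1)*1 = 6 + C*1 = 6 + C)
W(U) = 2 + (-10 + U)/(-4 + U) (W(U) = 2 + (U - 10)/(U - 4) = 2 + (-10 + U)/(-4 + U))
1/(W(-173) + F(-46)) = 1/(3*(-6 - 173)/(-4 - 173) + (6 - 46)) = 1/(3*(-179)/(-177) - 40) = 1/(3*(-1/177)*(-179) - 40) = 1/(179/59 - 40) = 1/(-2181/59) = -59/2181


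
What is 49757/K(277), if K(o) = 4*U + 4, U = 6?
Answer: 49757/28 ≈ 1777.0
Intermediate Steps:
K(o) = 28 (K(o) = 4*6 + 4 = 24 + 4 = 28)
49757/K(277) = 49757/28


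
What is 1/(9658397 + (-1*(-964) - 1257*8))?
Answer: 1/9649305 ≈ 1.0363e-7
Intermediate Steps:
1/(9658397 + (-1*(-964) - 1257*8)) = 1/(9658397 + (964 - 10056)) = 1/(9658397 - 9092) = 1/9649305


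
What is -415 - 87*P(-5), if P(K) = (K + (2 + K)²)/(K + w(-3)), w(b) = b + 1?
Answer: -2557/7 ≈ -365.29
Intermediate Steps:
w(b) = 1 + b
P(K) = (K + (2 + K)²)/(-2 + K) (P(K) = (K + (2 + K)²)/(K + (1 - 3)) = (K + (2 + K)²)/(K - 2) = (K + (2 + K)²)/(-2 + K))
-415 - 87*P(-5) = -415 - 87*(-5 + (2 - 5)²)/(-2 - 5) = -415 - 87*(-5 + (-3)²)/(-7) = -415 - (-87)*(-5 + 9)/7 = -415 - (-87)*4/7 = -415 - 87*(-4/7) = -415 + 348/7 = -2557/7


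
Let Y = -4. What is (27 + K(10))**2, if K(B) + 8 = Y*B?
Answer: 441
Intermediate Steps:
K(B) = -8 - 4*B
(27 + K(10))**2 = (27 + (-8 - 4*10))**2 = (27 + (-8 - 40))**2 = (27 - 48)**2 = (-21)**2 = 441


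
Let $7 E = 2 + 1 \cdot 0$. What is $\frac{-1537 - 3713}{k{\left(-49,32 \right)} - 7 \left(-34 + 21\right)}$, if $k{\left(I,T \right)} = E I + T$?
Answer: $- \frac{5250}{109} \approx -48.165$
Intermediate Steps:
$E = \frac{2}{7}$ ($E = \frac{2 + 1 \cdot 0}{7} = \frac{2 + 0}{7} = \frac{1}{7} \cdot 2 = \frac{2}{7} \approx 0.28571$)
$k{\left(I,T \right)} = T + \frac{2 I}{7}$ ($k{\left(I,T \right)} = \frac{2 I}{7} + T = T + \frac{2 I}{7}$)
$\frac{-1537 - 3713}{k{\left(-49,32 \right)} - 7 \left(-34 + 21\right)} = \frac{-1537 - 3713}{\left(32 + \frac{2}{7} \left(-49\right)\right) - 7 \left(-34 + 21\right)} = - \frac{5250}{\left(32 - 14\right) - -91} = - \frac{5250}{18 + 91} = - \frac{5250}{109}$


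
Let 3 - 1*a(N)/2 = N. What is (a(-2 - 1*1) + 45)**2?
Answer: 3249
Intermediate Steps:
a(N) = 6 - 2*N
(a(-2 - 1*1) + 45)**2 = ((6 - 2*(-2 - 1*1)) + 45)**2 = ((6 - 2*(-2 - 1)) + 45)**2 = ((6 - 2*(-3)) + 45)**2 = ((6 + 6) + 45)**2 = (12 + 45)**2 = 57**2 = 3249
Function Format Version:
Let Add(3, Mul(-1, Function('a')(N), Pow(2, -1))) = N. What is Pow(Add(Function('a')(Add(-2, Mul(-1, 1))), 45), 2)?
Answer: 3249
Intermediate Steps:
Function('a')(N) = Add(6, Mul(-2, N))
Pow(Add(Function('a')(Add(-2, Mul(-1, 1))), 45), 2) = Pow(Add(Add(6, Mul(-2, Add(-2, Mul(-1, 1)))), 45), 2) = Pow(Add(Add(6, Mul(-2, Add(-2, -1))), 45), 2) = Pow(Add(Add(6, Mul(-2, -3)), 45), 2) = Pow(Add(Add(6, 6), 45), 2) = Pow(Add(12, 45), 2) = Pow(57, 2) = 3249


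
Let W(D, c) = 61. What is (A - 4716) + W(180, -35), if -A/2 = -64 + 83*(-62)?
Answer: 5765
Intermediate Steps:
A = 10420 (A = -2*(-64 + 83*(-62)) = -2*(-64 - 5146) = -2*(-5210) = 10420)
(A - 4716) + W(180, -35) = (10420 - 4716) + 61 = 5704 + 61 = 5765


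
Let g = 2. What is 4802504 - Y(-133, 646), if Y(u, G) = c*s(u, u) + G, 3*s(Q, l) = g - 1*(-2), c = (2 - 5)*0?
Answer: 4801858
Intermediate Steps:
c = 0 (c = -3*0 = 0)
s(Q, l) = 4/3 (s(Q, l) = (2 - 1*(-2))/3 = (2 + 2)/3 = (1/3)*4 = 4/3)
Y(u, G) = G (Y(u, G) = 0*(4/3) + G = 0 + G = G)
4802504 - Y(-133, 646) = 4802504 - 1*646 = 4802504 - 646 = 4801858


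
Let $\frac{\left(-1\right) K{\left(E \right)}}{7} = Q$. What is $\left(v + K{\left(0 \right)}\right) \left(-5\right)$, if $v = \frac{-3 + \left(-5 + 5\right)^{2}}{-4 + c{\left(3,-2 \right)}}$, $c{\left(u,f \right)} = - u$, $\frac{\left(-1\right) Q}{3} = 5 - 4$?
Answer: $- \frac{750}{7} \approx -107.14$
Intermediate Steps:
$Q = -3$ ($Q = - 3 \left(5 - 4\right) = \left(-3\right) 1 = -3$)
$K{\left(E \right)} = 21$ ($K{\left(E \right)} = \left(-7\right) \left(-3\right) = 21$)
$v = \frac{3}{7}$ ($v = \frac{-3 + \left(-5 + 5\right)^{2}}{-4 - 3} = \frac{-3 + 0^{2}}{-4 - 3} = \frac{-3 + 0}{-7} = \left(-3\right) \left(- \frac{1}{7}\right) = \frac{3}{7} \approx 0.42857$)
$\left(v + K{\left(0 \right)}\right) \left(-5\right) = \left(\frac{3}{7} + 21\right) \left(-5\right) = \frac{150}{7} \left(-5\right) = - \frac{750}{7}$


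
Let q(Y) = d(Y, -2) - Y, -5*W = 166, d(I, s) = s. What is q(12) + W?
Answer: -236/5 ≈ -47.200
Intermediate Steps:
W = -166/5 (W = -⅕*166 = -166/5 ≈ -33.200)
q(Y) = -2 - Y
q(12) + W = (-2 - 1*12) - 166/5 = (-2 - 12) - 166/5 = -14 - 166/5 = -236/5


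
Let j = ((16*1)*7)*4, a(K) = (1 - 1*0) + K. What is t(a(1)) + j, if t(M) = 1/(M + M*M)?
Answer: 2689/6 ≈ 448.17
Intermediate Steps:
a(K) = 1 + K (a(K) = (1 + 0) + K = 1 + K)
j = 448 (j = (16*7)*4 = 112*4 = 448)
t(M) = 1/(M + M²)
t(a(1)) + j = 1/((1 + 1)*(1 + (1 + 1))) + 448 = 1/(2*(1 + 2)) + 448 = (½)/3 + 448 = (½)*(⅓) + 448 = ⅙ + 448 = 2689/6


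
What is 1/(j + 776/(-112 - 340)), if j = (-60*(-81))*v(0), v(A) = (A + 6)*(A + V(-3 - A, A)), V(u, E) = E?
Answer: -113/194 ≈ -0.58247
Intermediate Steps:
v(A) = 2*A*(6 + A) (v(A) = (A + 6)*(A + A) = (6 + A)*(2*A) = 2*A*(6 + A))
j = 0 (j = (-60*(-81))*(2*0*(6 + 0)) = 4860*(2*0*6) = 4860*0 = 0)
1/(j + 776/(-112 - 340)) = 1/(0 + 776/(-112 - 340)) = 1/(0 + 776/(-452)) = 1/(0 - 1/452*776) = 1/(0 - 194/113) = 1/(-194/113) = -113/194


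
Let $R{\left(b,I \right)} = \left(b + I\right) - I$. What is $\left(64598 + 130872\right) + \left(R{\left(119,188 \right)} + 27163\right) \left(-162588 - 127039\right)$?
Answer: $-7901408344$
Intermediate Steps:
$R{\left(b,I \right)} = b$ ($R{\left(b,I \right)} = \left(I + b\right) - I = b$)
$\left(64598 + 130872\right) + \left(R{\left(119,188 \right)} + 27163\right) \left(-162588 - 127039\right) = \left(64598 + 130872\right) + \left(119 + 27163\right) \left(-162588 - 127039\right) = 195470 + 27282 \left(-289627\right) = 195470 - 7901603814 = -7901408344$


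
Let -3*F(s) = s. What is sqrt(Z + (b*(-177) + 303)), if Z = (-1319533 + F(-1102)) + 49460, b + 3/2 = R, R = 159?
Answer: I*sqrt(46702086)/6 ≈ 1139.0*I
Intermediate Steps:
b = 315/2 (b = -3/2 + 159 = 315/2 ≈ 157.50)
F(s) = -s/3
Z = -3809117/3 (Z = (-1319533 - 1/3*(-1102)) + 49460 = (-1319533 + 1102/3) + 49460 = -3957497/3 + 49460 = -3809117/3 ≈ -1.2697e+6)
sqrt(Z + (b*(-177) + 303)) = sqrt(-3809117/3 + ((315/2)*(-177) + 303)) = sqrt(-3809117/3 + (-55755/2 + 303)) = sqrt(-3809117/3 - 55149/2) = sqrt(-7783681/6) = I*sqrt(46702086)/6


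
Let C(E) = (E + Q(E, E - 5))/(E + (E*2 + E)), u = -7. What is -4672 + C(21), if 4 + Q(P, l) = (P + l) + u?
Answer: -392401/84 ≈ -4671.4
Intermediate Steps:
Q(P, l) = -11 + P + l (Q(P, l) = -4 + ((P + l) - 7) = -4 + (-7 + P + l) = -11 + P + l)
C(E) = (-16 + 3*E)/(4*E) (C(E) = (E + (-11 + E + (E - 5)))/(E + (E*2 + E)) = (E + (-11 + E + (-5 + E)))/(E + (2*E + E)) = (E + (-16 + 2*E))/(E + 3*E) = (-16 + 3*E)/((4*E)) = (-16 + 3*E)*(1/(4*E)) = (-16 + 3*E)/(4*E))
-4672 + C(21) = -4672 + (3/4 - 4/21) = -4672 + 47/84 = -392401/84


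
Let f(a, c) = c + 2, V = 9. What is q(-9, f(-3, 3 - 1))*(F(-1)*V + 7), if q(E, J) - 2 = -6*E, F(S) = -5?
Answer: -2128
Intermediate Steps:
f(a, c) = 2 + c
q(E, J) = 2 - 6*E
q(-9, f(-3, 3 - 1))*(F(-1)*V + 7) = (2 - 6*(-9))*(-5*9 + 7) = (2 + 54)*(-45 + 7) = 56*(-38) = -2128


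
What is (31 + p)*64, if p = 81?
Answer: 7168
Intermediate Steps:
(31 + p)*64 = (31 + 81)*64 = 112*64 = 7168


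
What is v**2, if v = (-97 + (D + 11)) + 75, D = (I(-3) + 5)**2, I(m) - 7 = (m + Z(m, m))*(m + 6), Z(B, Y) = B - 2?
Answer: 17689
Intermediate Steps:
Z(B, Y) = -2 + B
I(m) = 7 + (-2 + 2*m)*(6 + m) (I(m) = 7 + (m + (-2 + m))*(m + 6) = 7 + (-2 + 2*m)*(6 + m))
D = 144 (D = ((-5 + 2*(-3)**2 + 10*(-3)) + 5)**2 = ((-5 + 2*9 - 30) + 5)**2 = ((-5 + 18 - 30) + 5)**2 = (-17 + 5)**2 = (-12)**2 = 144)
v = 133 (v = (-97 + (144 + 11)) + 75 = (-97 + 155) + 75 = 58 + 75 = 133)
v**2 = 133**2 = 17689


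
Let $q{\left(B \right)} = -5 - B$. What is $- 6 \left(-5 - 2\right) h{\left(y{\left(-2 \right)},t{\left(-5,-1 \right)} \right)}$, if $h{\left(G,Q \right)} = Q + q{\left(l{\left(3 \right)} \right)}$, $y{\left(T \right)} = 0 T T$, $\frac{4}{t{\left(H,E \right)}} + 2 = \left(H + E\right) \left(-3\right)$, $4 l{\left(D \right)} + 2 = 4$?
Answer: $- \frac{441}{2} \approx -220.5$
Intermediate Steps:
$l{\left(D \right)} = \frac{1}{2}$ ($l{\left(D \right)} = - \frac{1}{2} + \frac{1}{4} \cdot 4 = - \frac{1}{2} + 1 = \frac{1}{2}$)
$t{\left(H,E \right)} = \frac{4}{-2 - 3 E - 3 H}$ ($t{\left(H,E \right)} = \frac{4}{-2 + \left(H + E\right) \left(-3\right)} = \frac{4}{-2 + \left(E + H\right) \left(-3\right)} = \frac{4}{-2 - \left(3 E + 3 H\right)} = \frac{4}{-2 - 3 E - 3 H}$)
$y{\left(T \right)} = 0$ ($y{\left(T \right)} = 0 T = 0$)
$h{\left(G,Q \right)} = - \frac{11}{2} + Q$ ($h{\left(G,Q \right)} = Q - \frac{11}{2} = - \frac{11}{2} + Q$)
$- 6 \left(-5 - 2\right) h{\left(y{\left(-2 \right)},t{\left(-5,-1 \right)} \right)} = - 6 \left(-5 - 2\right) \left(- \frac{11}{2} - \frac{4}{2 + 3 \left(-1\right) + 3 \left(-5\right)}\right) = \left(-6\right) \left(-7\right) \left(- \frac{11}{2} - \frac{4}{2 - 3 - 15}\right) = 42 \left(- \frac{11}{2} - \frac{4}{-16}\right) = 42 \left(- \frac{11}{2} - - \frac{1}{4}\right) = 42 \left(- \frac{11}{2} + \frac{1}{4}\right) = 42 \left(- \frac{21}{4}\right) = - \frac{441}{2}$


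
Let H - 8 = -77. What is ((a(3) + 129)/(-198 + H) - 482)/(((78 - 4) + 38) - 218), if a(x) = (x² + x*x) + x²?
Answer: 21475/4717 ≈ 4.5527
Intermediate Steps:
H = -69 (H = 8 - 77 = -69)
a(x) = 3*x² (a(x) = (x² + x²) + x² = 2*x² + x² = 3*x²)
((a(3) + 129)/(-198 + H) - 482)/(((78 - 4) + 38) - 218) = ((3*3² + 129)/(-198 - 69) - 482)/(((78 - 4) + 38) - 218) = ((3*9 + 129)/(-267) - 482)/((74 + 38) - 218) = ((27 + 129)*(-1/267) - 482)/(112 - 218) = (156*(-1/267) - 482)/(-106) = (-52/89 - 482)*(-1/106) = -42950/89*(-1/106) = 21475/4717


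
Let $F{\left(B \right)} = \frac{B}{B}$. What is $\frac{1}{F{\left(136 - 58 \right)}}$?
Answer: $1$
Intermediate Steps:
$F{\left(B \right)} = 1$
$\frac{1}{F{\left(136 - 58 \right)}} = 1^{-1} = 1$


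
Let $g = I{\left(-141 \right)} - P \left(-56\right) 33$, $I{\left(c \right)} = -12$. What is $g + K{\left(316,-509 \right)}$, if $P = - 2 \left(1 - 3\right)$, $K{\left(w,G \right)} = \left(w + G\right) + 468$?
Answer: $7655$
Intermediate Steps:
$K{\left(w,G \right)} = 468 + G + w$ ($K{\left(w,G \right)} = \left(G + w\right) + 468 = 468 + G + w$)
$P = 4$ ($P = \left(-2\right) \left(-2\right) = 4$)
$g = 7380$ ($g = -12 - 4 \left(-56\right) 33 = -12 - \left(-224\right) 33 = -12 - -7392 = -12 + 7392 = 7380$)
$g + K{\left(316,-509 \right)} = 7380 + \left(468 - 509 + 316\right) = 7380 + 275 = 7655$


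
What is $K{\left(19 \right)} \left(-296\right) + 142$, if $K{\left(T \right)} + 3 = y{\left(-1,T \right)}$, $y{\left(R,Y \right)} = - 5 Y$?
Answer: $29150$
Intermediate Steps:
$K{\left(T \right)} = -3 - 5 T$
$K{\left(19 \right)} \left(-296\right) + 142 = \left(-3 - 95\right) \left(-296\right) + 142 = \left(-98\right) \left(-296\right) + 142 = 29008 + 142 = 29150$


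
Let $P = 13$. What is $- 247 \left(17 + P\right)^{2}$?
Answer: $-222300$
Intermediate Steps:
$- 247 \left(17 + P\right)^{2} = - 247 \left(17 + 13\right)^{2} = - 247 \cdot 30^{2} = \left(-247\right) 900 = -222300$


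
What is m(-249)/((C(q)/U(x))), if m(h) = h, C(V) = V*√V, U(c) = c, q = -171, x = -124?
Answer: 10292*I*√19/3249 ≈ 13.808*I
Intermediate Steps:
C(V) = V^(3/2)
m(-249)/((C(q)/U(x))) = -249*(-124*I*√19/9747) = -(-10292)*I*√19/3249 = 10292*I*√19/3249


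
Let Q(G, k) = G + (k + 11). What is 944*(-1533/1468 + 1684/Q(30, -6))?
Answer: 570755852/12845 ≈ 44434.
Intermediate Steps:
Q(G, k) = 11 + G + k (Q(G, k) = G + (11 + k) = 11 + G + k)
944*(-1533/1468 + 1684/Q(30, -6)) = 944*(-1533/1468 + 1684/(11 + 30 - 6)) = 944*(-1533*1/1468 + 1684/35) = 944*(-1533/1468 + 1684*(1/35)) = 944*(-1533/1468 + 1684/35) = 944*(2418457/51380) = 570755852/12845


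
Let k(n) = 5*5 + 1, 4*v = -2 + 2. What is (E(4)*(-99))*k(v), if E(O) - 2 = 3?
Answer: -12870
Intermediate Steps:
E(O) = 5 (E(O) = 2 + 3 = 5)
v = 0 (v = (-2 + 2)/4 = (¼)*0 = 0)
k(n) = 26 (k(n) = 25 + 1 = 26)
(E(4)*(-99))*k(v) = (5*(-99))*26 = -495*26 = -12870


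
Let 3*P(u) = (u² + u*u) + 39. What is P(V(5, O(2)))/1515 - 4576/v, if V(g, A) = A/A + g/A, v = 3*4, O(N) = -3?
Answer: -15598081/40905 ≈ -381.32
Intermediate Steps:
v = 12
V(g, A) = 1 + g/A
P(u) = 13 + 2*u²/3 (P(u) = ((u² + u*u) + 39)/3 = ((u² + u²) + 39)/3 = (2*u² + 39)/3 = (39 + 2*u²)/3 = 13 + 2*u²/3)
P(V(5, O(2)))/1515 - 4576/v = (13 + 2*((-3 + 5)/(-3))²/3)/1515 - 4576/12 = (13 + 2*(-⅓*2)²/3)*(1/1515) - 4576*1/12 = (13 + 2*(-⅔)²/3)*(1/1515) - 1144/3 = (13 + (⅔)*(4/9))*(1/1515) - 1144/3 = (13 + 8/27)*(1/1515) - 1144/3 = (359/27)*(1/1515) - 1144/3 = 359/40905 - 1144/3 = -15598081/40905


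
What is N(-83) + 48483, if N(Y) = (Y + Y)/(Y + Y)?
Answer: 48484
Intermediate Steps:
N(Y) = 1 (N(Y) = (2*Y)/((2*Y)) = (2*Y)*(1/(2*Y)) = 1)
N(-83) + 48483 = 1 + 48483 = 48484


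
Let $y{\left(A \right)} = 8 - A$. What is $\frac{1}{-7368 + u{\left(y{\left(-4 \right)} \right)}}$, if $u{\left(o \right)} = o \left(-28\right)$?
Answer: $- \frac{1}{7704} \approx -0.0001298$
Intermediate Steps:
$u{\left(o \right)} = - 28 o$
$\frac{1}{-7368 + u{\left(y{\left(-4 \right)} \right)}} = \frac{1}{-7368 - 28 \left(8 - -4\right)} = \frac{1}{-7368 - 28 \left(8 + 4\right)} = \frac{1}{-7368 - 336} = \frac{1}{-7704} = - \frac{1}{7704}$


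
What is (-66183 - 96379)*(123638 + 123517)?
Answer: -40178011110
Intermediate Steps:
(-66183 - 96379)*(123638 + 123517) = -162562*247155 = -40178011110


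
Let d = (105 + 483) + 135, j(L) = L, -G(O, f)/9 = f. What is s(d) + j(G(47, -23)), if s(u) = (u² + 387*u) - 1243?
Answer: 801494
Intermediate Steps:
G(O, f) = -9*f
d = 723 (d = 588 + 135 = 723)
s(u) = -1243 + u² + 387*u
s(d) + j(G(47, -23)) = (-1243 + 723² + 387*723) - 9*(-23) = (-1243 + 522729 + 279801) + 207 = 801287 + 207 = 801494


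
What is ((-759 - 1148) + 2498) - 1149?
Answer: -558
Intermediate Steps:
((-759 - 1148) + 2498) - 1149 = (-1907 + 2498) - 1149 = 591 - 1149 = -558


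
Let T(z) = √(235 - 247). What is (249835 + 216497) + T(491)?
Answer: 466332 + 2*I*√3 ≈ 4.6633e+5 + 3.4641*I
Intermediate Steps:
T(z) = 2*I*√3 (T(z) = √(-12) = 2*I*√3)
(249835 + 216497) + T(491) = (249835 + 216497) + 2*I*√3 = 466332 + 2*I*√3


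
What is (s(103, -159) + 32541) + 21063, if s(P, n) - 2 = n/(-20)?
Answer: 1072279/20 ≈ 53614.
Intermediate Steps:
s(P, n) = 2 - n/20 (s(P, n) = 2 + n/(-20) = 2 + n*(-1/20) = 2 - n/20)
(s(103, -159) + 32541) + 21063 = ((2 - 1/20*(-159)) + 32541) + 21063 = ((2 + 159/20) + 32541) + 21063 = (199/20 + 32541) + 21063 = 651019/20 + 21063 = 1072279/20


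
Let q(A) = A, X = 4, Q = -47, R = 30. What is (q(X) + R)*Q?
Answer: -1598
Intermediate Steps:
(q(X) + R)*Q = (4 + 30)*(-47) = 34*(-47) = -1598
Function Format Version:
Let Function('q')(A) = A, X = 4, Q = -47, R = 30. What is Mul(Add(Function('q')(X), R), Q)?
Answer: -1598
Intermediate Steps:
Mul(Add(Function('q')(X), R), Q) = Mul(Add(4, 30), -47) = Mul(34, -47) = -1598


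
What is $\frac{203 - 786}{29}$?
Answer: $- \frac{583}{29} \approx -20.103$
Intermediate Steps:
$\frac{203 - 786}{29} = \frac{1}{29} \left(-583\right) = - \frac{583}{29}$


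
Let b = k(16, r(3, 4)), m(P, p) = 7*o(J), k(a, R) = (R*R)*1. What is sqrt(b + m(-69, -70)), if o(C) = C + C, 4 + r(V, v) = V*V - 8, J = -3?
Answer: I*sqrt(33) ≈ 5.7446*I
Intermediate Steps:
r(V, v) = -12 + V**2 (r(V, v) = -4 + (V*V - 8) = -4 + (V**2 - 8) = -4 + (-8 + V**2) = -12 + V**2)
o(C) = 2*C
k(a, R) = R**2 (k(a, R) = R**2*1 = R**2)
m(P, p) = -42 (m(P, p) = 7*(2*(-3)) = 7*(-6) = -42)
b = 9 (b = (-12 + 3**2)**2 = (-12 + 9)**2 = (-3)**2 = 9)
sqrt(b + m(-69, -70)) = sqrt(9 - 42) = sqrt(-33) = I*sqrt(33)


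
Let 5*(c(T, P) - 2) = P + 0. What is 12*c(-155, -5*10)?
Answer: -96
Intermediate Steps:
c(T, P) = 2 + P/5 (c(T, P) = 2 + (P + 0)/5 = 2 + P/5)
12*c(-155, -5*10) = 12*(2 + (-5*10)/5) = 12*(2 + (⅕)*(-50)) = 12*(2 - 10) = 12*(-8) = -96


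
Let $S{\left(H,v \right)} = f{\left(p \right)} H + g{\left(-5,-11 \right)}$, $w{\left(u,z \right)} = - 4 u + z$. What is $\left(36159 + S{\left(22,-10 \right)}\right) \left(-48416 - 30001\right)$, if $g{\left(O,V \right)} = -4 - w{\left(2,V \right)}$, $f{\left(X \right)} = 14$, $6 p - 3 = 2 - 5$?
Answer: $-2860808994$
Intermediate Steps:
$p = 0$ ($p = \frac{1}{2} + \frac{2 - 5}{6} = \frac{1}{2} + \frac{1}{6} \left(-3\right) = \frac{1}{2} - \frac{1}{2} = 0$)
$w{\left(u,z \right)} = z - 4 u$
$g{\left(O,V \right)} = 4 - V$ ($g{\left(O,V \right)} = -4 - \left(V - 8\right) = -4 - \left(-8 + V\right) = 4 - V$)
$S{\left(H,v \right)} = 15 + 14 H$ ($S{\left(H,v \right)} = 14 H + \left(4 - -11\right) = 14 H + \left(4 + 11\right) = 14 H + 15 = 15 + 14 H$)
$\left(36159 + S{\left(22,-10 \right)}\right) \left(-48416 - 30001\right) = \left(36159 + \left(15 + 14 \cdot 22\right)\right) \left(-48416 - 30001\right) = \left(36159 + \left(15 + 308\right)\right) \left(-78417\right) = \left(36159 + 323\right) \left(-78417\right) = 36482 \left(-78417\right) = -2860808994$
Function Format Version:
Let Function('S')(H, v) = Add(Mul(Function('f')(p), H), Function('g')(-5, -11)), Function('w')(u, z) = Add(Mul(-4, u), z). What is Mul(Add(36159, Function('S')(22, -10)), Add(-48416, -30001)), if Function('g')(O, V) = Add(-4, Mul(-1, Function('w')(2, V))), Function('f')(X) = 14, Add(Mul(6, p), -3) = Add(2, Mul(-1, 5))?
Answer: -2860808994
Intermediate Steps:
p = 0 (p = Add(Rational(1, 2), Mul(Rational(1, 6), Add(2, Mul(-1, 5)))) = Add(Rational(1, 2), Mul(Rational(1, 6), Add(2, -5))) = Add(Rational(1, 2), Mul(Rational(1, 6), -3)) = Add(Rational(1, 2), Rational(-1, 2)) = 0)
Function('w')(u, z) = Add(z, Mul(-4, u))
Function('g')(O, V) = Add(4, Mul(-1, V)) (Function('g')(O, V) = Add(-4, Mul(-1, Add(V, Mul(-4, 2)))) = Add(-4, Mul(-1, Add(V, -8))) = Add(-4, Mul(-1, Add(-8, V))) = Add(-4, Add(8, Mul(-1, V))) = Add(4, Mul(-1, V)))
Function('S')(H, v) = Add(15, Mul(14, H)) (Function('S')(H, v) = Add(Mul(14, H), Add(4, Mul(-1, -11))) = Add(Mul(14, H), Add(4, 11)) = Add(Mul(14, H), 15) = Add(15, Mul(14, H)))
Mul(Add(36159, Function('S')(22, -10)), Add(-48416, -30001)) = Mul(Add(36159, Add(15, Mul(14, 22))), Add(-48416, -30001)) = Mul(Add(36159, Add(15, 308)), -78417) = Mul(Add(36159, 323), -78417) = Mul(36482, -78417) = -2860808994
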